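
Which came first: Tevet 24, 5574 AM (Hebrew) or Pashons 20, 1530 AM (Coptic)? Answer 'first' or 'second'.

first

The two dates have Julian Day Numbers 2383625 and 2383756 respectively.
Since 2383625 < 2383756, the first date comes first.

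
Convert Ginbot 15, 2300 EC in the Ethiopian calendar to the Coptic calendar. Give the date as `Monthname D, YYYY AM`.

Both dates share Julian Day Number 2564185; in the Coptic calendar that is 15 Pashons 2024 AM.

Pashons 15, 2024 AM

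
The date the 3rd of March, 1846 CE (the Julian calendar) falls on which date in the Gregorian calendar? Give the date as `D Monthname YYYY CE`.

For dates in this range the Gregorian date is 12 days ahead of the Julian.
3 March 1846 Julian + 12 days → 15 March 1846 Gregorian.

15 March 1846 CE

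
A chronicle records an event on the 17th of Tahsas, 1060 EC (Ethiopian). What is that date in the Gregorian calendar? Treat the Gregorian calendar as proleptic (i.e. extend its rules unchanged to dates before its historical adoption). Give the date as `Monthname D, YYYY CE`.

Julian Day Number of the source date = 2111127.
Converting JDN 2111127 to the Gregorian calendar gives 20 December 1067 CE.

December 20, 1067 CE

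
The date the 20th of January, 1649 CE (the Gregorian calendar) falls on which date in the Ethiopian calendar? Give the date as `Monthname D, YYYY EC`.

Julian Day Number of the source date = 2323365.
Converting JDN 2323365 to the Ethiopian calendar gives 15 Tir 1641 EC.

Tir 15, 1641 EC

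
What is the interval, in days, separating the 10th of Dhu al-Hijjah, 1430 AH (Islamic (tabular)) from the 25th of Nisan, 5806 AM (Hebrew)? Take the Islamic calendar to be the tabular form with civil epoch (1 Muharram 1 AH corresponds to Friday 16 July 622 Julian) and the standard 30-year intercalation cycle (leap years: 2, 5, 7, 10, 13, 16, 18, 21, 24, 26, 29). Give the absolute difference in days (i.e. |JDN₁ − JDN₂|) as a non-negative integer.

JDN of the first date = 2455164.
JDN of the second date = 2468467.
|2468467 − 2455164| = 13303.

13303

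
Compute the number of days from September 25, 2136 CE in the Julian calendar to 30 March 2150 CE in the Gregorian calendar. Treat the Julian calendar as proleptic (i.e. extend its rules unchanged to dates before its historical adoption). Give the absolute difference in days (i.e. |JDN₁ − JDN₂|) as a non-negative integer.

First date → JDN 2501500; second date → JDN 2506420.
The interval is |2501500 − 2506420| = 4920 days.

4920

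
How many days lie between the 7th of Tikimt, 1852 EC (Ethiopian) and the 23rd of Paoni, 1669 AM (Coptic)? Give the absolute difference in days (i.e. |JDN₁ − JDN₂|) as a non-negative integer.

JDN of the first date = 2400335.
JDN of the second date = 2434559.
|2434559 − 2400335| = 34224.

34224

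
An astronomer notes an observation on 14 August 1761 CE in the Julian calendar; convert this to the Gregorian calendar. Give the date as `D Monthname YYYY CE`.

25 August 1761 CE

The Julian–Gregorian offset here is 11 days (Julian trailing).
14 August 1761 Julian + 11 days → 25 August 1761 Gregorian.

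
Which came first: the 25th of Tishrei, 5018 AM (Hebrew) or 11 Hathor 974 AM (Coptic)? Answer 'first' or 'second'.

first

The two dates have Julian Day Numbers 2180454 and 2180488 respectively.
Since 2180454 < 2180488, the first date comes first.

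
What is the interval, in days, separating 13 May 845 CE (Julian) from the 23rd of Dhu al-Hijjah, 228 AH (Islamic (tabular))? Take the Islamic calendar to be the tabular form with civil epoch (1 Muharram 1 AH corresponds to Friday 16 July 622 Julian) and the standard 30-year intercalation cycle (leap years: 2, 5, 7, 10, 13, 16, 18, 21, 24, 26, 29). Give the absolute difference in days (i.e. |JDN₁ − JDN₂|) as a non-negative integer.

First date → JDN 2029827; second date → JDN 2029228.
The interval is |2029827 − 2029228| = 599 days.

599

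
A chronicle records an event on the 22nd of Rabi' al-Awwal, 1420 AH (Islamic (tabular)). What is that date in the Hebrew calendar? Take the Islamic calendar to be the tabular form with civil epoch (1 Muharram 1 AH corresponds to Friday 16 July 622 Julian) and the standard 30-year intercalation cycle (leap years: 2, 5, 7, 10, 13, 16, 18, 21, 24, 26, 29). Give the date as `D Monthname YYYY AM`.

22 Tammuz 5759 AM

Both dates share Julian Day Number 2451366; in the Hebrew calendar that is 22 Tammuz 5759 AM.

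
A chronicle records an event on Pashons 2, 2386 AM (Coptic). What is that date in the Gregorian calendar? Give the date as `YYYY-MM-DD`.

Both dates share Julian Day Number 2696392; in the Gregorian calendar that is 15 May 2670 CE.

2670-05-15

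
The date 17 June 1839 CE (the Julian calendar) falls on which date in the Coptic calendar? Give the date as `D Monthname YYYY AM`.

23 Paoni 1555 AM

The source date corresponds to 29 June 1839 in the Gregorian calendar (JDN 2392920).
That day falls on 23 Paoni 1555 AM in the Coptic calendar.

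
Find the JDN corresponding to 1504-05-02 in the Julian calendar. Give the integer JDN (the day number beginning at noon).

Equivalently 12 May 1504 (proleptic Gregorian).
JDN 2299161 is 15 October 1582 CE (Gregorian); the target day is −28645 days from there, so JDN = 2270516.

2270516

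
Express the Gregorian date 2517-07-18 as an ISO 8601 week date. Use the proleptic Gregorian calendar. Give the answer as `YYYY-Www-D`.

2517-W28-7

The weekday is Sunday (ISO weekday 7).
That Sunday belongs to ISO week 28 of ISO year 2517.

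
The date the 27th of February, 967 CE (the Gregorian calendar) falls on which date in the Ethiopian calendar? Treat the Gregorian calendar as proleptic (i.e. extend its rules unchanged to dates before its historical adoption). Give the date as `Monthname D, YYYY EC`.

Both dates share Julian Day Number 2074307; in the Ethiopian calendar that is 28 Yekatit 959 EC.

Yekatit 28, 959 EC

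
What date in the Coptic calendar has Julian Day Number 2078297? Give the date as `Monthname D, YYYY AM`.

JDN 2078297 is 30 January 978 in the proleptic Gregorian calendar.
In the Coptic calendar that day is Tobi 30, 694 AM.

Tobi 30, 694 AM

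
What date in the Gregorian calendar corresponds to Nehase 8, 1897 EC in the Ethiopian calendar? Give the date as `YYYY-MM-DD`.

Julian Day Number of the source date = 2417072.
Converting JDN 2417072 to the Gregorian calendar gives 14 August 1905 CE.

1905-08-14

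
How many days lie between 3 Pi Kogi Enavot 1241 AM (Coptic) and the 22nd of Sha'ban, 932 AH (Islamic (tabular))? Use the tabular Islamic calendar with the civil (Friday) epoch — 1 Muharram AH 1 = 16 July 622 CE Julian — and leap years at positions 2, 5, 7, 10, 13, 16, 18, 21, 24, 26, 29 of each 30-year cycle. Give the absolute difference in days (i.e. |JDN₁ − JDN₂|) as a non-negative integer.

JDN of the first date = 2278302.
JDN of the second date = 2278583.
|2278583 − 2278302| = 281.

281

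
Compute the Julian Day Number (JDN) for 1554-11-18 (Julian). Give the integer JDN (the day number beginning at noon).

In the proleptic Gregorian calendar the same day is 28 November 1554.
JDN 2451545 is 1 January 2000 CE (Gregorian); the target day is −162567 days from there, so JDN = 2288978.

2288978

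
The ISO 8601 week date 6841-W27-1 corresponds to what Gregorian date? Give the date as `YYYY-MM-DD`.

6841-07-01

ISO week 1 of 6841 is the week containing the first Thursday of 6841.
Week 27, day 1 (Monday) lands on 6841-07-01.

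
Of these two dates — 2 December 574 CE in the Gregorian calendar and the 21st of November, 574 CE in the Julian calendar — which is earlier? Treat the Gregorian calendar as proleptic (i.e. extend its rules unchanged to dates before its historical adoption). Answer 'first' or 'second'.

First date → JDN 1931045; second date → JDN 1931036.
JDN 1931036 < JDN 1931045, so the second date is earlier.

second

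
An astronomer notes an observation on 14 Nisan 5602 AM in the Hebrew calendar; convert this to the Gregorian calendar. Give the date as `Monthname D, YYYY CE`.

Julian Day Number of the source date = 2393920.
Converting JDN 2393920 to the Gregorian calendar gives 25 March 1842 CE.

March 25, 1842 CE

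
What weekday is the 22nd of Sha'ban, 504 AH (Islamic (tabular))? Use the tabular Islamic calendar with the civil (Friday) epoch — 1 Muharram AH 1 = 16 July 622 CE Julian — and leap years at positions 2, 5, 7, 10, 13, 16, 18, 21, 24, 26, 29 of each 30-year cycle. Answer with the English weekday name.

Sunday

This is JDN 2126914 (12 March 1111 Gregorian).
Since JDN mod 7 = 6 (0 = Monday), the day is Sunday.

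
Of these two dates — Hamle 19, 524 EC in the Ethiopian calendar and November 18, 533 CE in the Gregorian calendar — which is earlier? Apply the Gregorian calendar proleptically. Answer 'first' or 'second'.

first

Converting both to JDN: 1915565 vs 1916056; the smaller is the first.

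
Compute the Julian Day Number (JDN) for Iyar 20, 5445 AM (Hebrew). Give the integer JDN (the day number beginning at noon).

Equivalently 24 May 1685 (Gregorian).
JDN 2400001 is 17 November 1858 CE (Gregorian), MJD 0; the target day is −63363 days from there, so JDN = 2336638.

2336638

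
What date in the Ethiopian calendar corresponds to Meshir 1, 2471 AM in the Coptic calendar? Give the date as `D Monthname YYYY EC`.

1 Yekatit 2747 EC

Julian Day Number of the source date = 2727347.
Converting JDN 2727347 to the Ethiopian calendar gives 1 Yekatit 2747 EC.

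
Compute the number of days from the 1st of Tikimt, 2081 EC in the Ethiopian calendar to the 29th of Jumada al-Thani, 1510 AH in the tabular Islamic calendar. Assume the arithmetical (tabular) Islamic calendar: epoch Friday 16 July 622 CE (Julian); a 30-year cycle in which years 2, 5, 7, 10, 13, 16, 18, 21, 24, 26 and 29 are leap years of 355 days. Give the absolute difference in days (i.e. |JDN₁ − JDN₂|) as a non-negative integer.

First date → JDN 2483971; second date → JDN 2483355.
The interval is |2483971 − 2483355| = 616 days.

616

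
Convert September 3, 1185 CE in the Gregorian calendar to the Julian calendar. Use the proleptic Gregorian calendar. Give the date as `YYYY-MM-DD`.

1185-08-27

The Julian–Gregorian offset here is 7 days (Julian trailing).
3 September 1185 Gregorian − 7 days → 27 August 1185 Julian.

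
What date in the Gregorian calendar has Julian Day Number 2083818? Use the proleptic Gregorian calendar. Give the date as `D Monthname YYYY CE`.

Counting from JDN 2299161 = 15 Oct 1582 gives an offset of -215343 days.

13 March 993 CE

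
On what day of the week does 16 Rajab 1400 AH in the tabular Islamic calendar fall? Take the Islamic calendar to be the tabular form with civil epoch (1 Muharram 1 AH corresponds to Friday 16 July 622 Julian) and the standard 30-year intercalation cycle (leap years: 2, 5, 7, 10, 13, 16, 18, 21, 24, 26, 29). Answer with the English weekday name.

In the Gregorian calendar this is 31 May 1980 (JDN 2444391).
JDN 2444391 mod 7 = 5, and JDN 0 was a Monday, so this is a Saturday.

Saturday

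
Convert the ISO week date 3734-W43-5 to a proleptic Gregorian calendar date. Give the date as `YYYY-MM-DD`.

ISO week 1 of 3734 is the week containing the first Thursday of 3734.
Week 43, day 5 (Friday) lands on 3734-10-29.

3734-10-29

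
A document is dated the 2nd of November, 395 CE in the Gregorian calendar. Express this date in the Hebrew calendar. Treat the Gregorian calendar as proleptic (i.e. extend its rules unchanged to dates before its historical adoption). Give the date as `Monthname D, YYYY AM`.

Kislev 2, 4156 AM

Both dates share Julian Day Number 1865636; in the Hebrew calendar that is 2 Kislev 4156 AM.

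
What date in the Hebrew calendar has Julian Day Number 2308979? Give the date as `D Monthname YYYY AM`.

2 Elul 5369 AM

The Gregorian equivalent of JDN 2308979 is 1 September 1609.
In the Hebrew calendar that day is 2 Elul 5369 AM.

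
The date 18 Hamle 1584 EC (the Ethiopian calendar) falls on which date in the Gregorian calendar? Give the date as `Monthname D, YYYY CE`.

July 22, 1592 CE

Both dates share Julian Day Number 2302729; in the Gregorian calendar that is 22 July 1592 CE.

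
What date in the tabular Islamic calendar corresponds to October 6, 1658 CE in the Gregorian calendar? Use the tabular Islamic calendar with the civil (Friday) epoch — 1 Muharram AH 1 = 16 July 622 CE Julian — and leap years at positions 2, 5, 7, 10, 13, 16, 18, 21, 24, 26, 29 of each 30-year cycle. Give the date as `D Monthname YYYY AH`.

Both dates share Julian Day Number 2326911; in the tabular Islamic calendar that is 8 Muharram 1069 AH.

8 Muharram 1069 AH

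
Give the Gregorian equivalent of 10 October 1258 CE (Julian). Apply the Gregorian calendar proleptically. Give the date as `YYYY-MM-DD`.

For dates in this range the Gregorian date is 7 days ahead of the Julian.
10 October 1258 Julian + 7 days → 17 October 1258 Gregorian.

1258-10-17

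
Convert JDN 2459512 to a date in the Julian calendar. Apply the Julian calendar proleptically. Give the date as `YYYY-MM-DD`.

The Gregorian equivalent of JDN 2459512 is 24 October 2021.
In the Julian calendar that day is 2021-10-11.

2021-10-11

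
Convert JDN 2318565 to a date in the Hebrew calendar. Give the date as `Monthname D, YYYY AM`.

JDN 2318565 is 30 November 1635 in the Gregorian calendar.
In the Hebrew calendar that day is Kislev 20, 5396 AM.

Kislev 20, 5396 AM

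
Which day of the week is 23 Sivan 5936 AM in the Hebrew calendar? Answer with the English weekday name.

Monday

This is JDN 2516010 (1 July 2176 Gregorian).
JDN 2516010 mod 7 = 0, and JDN 0 was a Monday, so this is a Monday.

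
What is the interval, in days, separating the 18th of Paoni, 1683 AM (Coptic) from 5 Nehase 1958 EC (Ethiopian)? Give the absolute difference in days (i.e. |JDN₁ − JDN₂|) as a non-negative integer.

JDN of the first date = 2439667.
JDN of the second date = 2439349.
|2439349 − 2439667| = 318.

318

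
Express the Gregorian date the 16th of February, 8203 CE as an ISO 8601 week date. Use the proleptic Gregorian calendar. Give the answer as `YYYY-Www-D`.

8203-W07-3

The weekday is Wednesday (ISO weekday 3).
That Wednesday belongs to ISO week 7 of ISO year 8203.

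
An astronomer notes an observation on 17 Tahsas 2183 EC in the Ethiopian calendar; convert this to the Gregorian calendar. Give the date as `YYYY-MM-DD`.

2190-12-27

Both dates share Julian Day Number 2521302; in the Gregorian calendar that is 27 December 2190 CE.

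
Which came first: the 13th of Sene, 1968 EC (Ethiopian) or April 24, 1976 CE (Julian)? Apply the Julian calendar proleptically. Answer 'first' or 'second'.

Converting both to JDN: 2442950 vs 2442906; the smaller is the second.

second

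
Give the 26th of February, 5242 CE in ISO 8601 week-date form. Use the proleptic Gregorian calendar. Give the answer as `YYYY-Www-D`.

The weekday is Wednesday (ISO weekday 3).
That Wednesday belongs to ISO week 9 of ISO year 5242.

5242-W09-3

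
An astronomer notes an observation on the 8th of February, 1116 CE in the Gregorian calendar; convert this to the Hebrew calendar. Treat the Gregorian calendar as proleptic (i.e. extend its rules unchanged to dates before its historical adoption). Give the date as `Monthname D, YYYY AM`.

Julian Day Number of the source date = 2128708.
Converting JDN 2128708 to the Hebrew calendar gives 16 Shevat 4876 AM.

Shevat 16, 4876 AM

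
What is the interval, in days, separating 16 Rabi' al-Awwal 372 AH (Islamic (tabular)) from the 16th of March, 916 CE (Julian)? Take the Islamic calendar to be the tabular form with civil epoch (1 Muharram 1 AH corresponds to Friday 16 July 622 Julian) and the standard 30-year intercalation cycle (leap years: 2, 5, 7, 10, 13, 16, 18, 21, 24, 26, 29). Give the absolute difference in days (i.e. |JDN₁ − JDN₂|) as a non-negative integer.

24282

JDN of the first date = 2079984.
JDN of the second date = 2055702.
|2055702 − 2079984| = 24282.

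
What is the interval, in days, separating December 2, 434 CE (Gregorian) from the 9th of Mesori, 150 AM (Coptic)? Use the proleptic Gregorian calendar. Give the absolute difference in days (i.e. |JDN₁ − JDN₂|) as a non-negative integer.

121

JDN of the first date = 1879911.
JDN of the second date = 1879790.
|1879790 − 1879911| = 121.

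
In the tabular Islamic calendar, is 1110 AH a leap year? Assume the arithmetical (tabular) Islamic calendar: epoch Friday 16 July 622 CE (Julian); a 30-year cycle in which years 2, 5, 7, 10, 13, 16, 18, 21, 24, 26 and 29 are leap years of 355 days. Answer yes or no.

no

Year 1110 AH is year 30 of its 30-year cycle; leap positions are 2, 5, 7, 10, 13, 16, 18, 21, 24, 26, 29, so it is a common year (354 days).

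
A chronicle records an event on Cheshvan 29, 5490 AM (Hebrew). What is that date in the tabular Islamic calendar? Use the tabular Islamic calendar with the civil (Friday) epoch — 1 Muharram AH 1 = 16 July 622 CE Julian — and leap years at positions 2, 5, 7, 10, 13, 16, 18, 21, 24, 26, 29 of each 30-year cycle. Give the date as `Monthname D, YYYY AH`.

The source date corresponds to 21 November 1729 in the Gregorian calendar (JDN 2352889).
That day falls on 29 Rabi' al-Thani 1142 AH in the tabular Islamic calendar.

Rabi' al-Thani 29, 1142 AH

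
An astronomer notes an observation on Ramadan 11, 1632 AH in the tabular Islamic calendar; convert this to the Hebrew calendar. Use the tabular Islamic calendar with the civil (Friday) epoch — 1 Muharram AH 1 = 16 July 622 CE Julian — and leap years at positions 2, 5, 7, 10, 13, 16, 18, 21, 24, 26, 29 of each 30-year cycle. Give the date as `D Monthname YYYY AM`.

Julian Day Number of the source date = 2526658.
Converting JDN 2526658 to the Hebrew calendar gives 10 Elul 5965 AM.

10 Elul 5965 AM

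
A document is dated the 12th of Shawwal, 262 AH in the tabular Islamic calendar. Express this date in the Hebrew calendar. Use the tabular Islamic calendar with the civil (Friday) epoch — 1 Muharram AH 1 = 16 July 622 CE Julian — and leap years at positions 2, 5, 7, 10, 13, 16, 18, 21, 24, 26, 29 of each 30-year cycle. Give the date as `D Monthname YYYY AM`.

14 Tammuz 4636 AM

Julian Day Number of the source date = 2041207.
Converting JDN 2041207 to the Hebrew calendar gives 14 Tammuz 4636 AM.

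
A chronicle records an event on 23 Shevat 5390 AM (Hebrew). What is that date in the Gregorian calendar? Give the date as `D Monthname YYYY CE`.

5 February 1630 CE

Both dates share Julian Day Number 2316441; in the Gregorian calendar that is 5 February 1630 CE.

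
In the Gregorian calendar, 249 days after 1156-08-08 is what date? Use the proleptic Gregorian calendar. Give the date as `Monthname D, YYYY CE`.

JDN of 1156-08-08 = 2143500.
2143500 + 249 = 2143749.
JDN 2143749 in the Gregorian calendar is April 14, 1157 CE.

April 14, 1157 CE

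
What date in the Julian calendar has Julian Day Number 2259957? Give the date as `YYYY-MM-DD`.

The proleptic Gregorian equivalent of JDN 2259957 is 14 June 1475.
In the Julian calendar that day is 1475-06-05.

1475-06-05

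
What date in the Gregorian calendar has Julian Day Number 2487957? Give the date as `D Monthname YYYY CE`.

10 September 2099 CE

JDN 2451545 is 1 Jan 2000; 2487957 is +36412 days from there.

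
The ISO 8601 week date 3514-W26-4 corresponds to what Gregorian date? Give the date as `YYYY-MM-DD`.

ISO week 1 of 3514 is the week containing the first Thursday of 3514.
Week 26, day 4 (Thursday) lands on 3514-06-25.

3514-06-25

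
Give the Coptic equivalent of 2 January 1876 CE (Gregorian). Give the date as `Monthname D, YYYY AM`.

Julian Day Number of the source date = 2406256.
Converting JDN 2406256 to the Coptic calendar gives 24 Koiak 1592 AM.

Koiak 24, 1592 AM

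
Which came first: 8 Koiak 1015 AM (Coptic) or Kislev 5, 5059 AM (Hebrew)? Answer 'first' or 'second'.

second

First date → JDN 2195490; second date → JDN 2195467.
JDN 2195467 < JDN 2195490, so the second date is earlier.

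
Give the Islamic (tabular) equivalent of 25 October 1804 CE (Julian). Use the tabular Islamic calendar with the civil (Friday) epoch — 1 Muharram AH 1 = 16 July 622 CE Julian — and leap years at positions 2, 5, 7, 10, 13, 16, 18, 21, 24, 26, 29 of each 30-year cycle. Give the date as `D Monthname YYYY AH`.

The source date corresponds to 6 November 1804 in the Gregorian calendar (JDN 2380267).
That day falls on 2 Sha'ban 1219 AH in the tabular Islamic calendar.

2 Sha'ban 1219 AH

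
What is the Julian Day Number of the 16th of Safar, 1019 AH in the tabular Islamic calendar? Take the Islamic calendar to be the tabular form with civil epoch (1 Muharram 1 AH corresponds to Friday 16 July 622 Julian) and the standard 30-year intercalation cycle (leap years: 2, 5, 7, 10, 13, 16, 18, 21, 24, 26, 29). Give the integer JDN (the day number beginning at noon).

Equivalently 10 May 1610 (Gregorian).
JDN 2400001 is 17 November 1858 CE (Gregorian), MJD 0; the target day is −90771 days from there, so JDN = 2309230.

2309230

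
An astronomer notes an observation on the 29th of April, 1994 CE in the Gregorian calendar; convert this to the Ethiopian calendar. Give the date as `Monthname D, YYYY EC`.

Both dates share Julian Day Number 2449472; in the Ethiopian calendar that is 21 Miyazya 1986 EC.

Miyazya 21, 1986 EC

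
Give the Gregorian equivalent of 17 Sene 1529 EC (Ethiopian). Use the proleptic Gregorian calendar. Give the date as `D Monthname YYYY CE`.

21 June 1537 CE

Julian Day Number of the source date = 2282609.
Converting JDN 2282609 to the Gregorian calendar gives 21 June 1537 CE.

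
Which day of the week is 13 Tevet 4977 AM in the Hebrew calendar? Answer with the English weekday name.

Equivalently 1 January 1217 Gregorian, JDN 2165561.
JDN 2165561 mod 7 = 6, and JDN 0 was a Monday, so this is a Sunday.

Sunday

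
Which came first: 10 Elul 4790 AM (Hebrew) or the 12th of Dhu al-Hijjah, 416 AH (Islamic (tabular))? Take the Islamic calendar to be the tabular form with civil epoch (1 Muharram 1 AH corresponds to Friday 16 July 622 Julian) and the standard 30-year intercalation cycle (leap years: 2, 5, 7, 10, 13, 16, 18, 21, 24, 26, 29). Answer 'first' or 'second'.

First date → JDN 2097488; second date → JDN 2095838.
JDN 2095838 < JDN 2097488, so the second date is earlier.

second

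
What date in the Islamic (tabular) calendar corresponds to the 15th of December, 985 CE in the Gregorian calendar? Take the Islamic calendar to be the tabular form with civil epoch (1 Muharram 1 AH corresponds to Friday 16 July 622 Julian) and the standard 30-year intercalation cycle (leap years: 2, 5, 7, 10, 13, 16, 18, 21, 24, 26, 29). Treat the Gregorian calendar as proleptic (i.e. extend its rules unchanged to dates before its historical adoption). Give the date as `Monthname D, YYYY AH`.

Rajab 24, 375 AH

Julian Day Number of the source date = 2081173.
Converting JDN 2081173 to the tabular Islamic calendar gives 24 Rajab 375 AH.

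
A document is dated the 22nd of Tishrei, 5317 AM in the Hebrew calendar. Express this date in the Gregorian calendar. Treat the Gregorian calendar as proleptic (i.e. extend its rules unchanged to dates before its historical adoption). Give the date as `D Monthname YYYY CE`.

Both dates share Julian Day Number 2289656; in the Gregorian calendar that is 6 October 1556 CE.

6 October 1556 CE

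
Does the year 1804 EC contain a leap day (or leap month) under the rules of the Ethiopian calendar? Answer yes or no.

no

1804 mod 4 = 0; in the Ethiopian calendar a year is leap when year mod 4 = 3, so it is a common year.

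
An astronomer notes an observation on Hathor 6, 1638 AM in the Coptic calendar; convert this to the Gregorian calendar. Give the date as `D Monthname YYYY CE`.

Both dates share Julian Day Number 2423009; in the Gregorian calendar that is 15 November 1921 CE.

15 November 1921 CE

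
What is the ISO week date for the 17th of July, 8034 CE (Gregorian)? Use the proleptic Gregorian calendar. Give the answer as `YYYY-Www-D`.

8034-W29-1

The weekday is Monday (ISO weekday 1).
That Monday belongs to ISO week 29 of ISO year 8034.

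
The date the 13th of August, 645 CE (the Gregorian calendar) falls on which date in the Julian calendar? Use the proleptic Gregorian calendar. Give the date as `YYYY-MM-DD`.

The Julian–Gregorian offset here is 3 days (Julian trailing).
13 August 645 Gregorian − 3 days → 10 August 645 Julian.

0645-08-10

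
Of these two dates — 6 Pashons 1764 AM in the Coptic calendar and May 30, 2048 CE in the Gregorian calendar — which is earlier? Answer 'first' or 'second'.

first

First date → JDN 2469211; second date → JDN 2469227.
JDN 2469211 < JDN 2469227, so the first date is earlier.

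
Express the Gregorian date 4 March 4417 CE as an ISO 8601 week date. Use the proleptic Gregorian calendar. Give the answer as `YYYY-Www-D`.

The weekday is Saturday (ISO weekday 6).
That Saturday belongs to ISO week 9 of ISO year 4417.

4417-W09-6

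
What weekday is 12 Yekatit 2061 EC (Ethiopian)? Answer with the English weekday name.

Equivalently 19 February 2069 Gregorian, JDN 2476797.
Since JDN mod 7 = 1 (0 = Monday), the day is Tuesday.

Tuesday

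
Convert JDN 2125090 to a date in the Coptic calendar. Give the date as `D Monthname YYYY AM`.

The proleptic Gregorian equivalent of JDN 2125090 is 14 March 1106.
In the Coptic calendar that day is 11 Paremhat 822 AM.

11 Paremhat 822 AM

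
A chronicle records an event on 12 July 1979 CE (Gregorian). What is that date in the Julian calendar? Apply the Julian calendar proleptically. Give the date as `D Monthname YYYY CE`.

For dates in this range the Gregorian date is 13 days ahead of the Julian.
12 July 1979 Gregorian − 13 days → 29 June 1979 Julian.

29 June 1979 CE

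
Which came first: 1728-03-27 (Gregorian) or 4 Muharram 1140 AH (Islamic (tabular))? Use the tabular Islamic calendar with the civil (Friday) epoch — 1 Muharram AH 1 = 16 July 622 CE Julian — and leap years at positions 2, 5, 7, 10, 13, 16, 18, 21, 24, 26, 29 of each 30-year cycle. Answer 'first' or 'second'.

Converting both to JDN: 2352285 vs 2352067; the smaller is the second.

second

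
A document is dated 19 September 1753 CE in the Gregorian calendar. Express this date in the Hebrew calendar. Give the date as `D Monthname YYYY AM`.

Both dates share Julian Day Number 2361592; in the Hebrew calendar that is 20 Elul 5513 AM.

20 Elul 5513 AM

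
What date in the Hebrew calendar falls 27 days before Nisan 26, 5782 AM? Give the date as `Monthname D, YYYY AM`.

The starting date is JDN 2459697; 2459697 − 27 = 2459670.
JDN 2459670 corresponds to Adar II 28, 5782 AM.

Adar II 28, 5782 AM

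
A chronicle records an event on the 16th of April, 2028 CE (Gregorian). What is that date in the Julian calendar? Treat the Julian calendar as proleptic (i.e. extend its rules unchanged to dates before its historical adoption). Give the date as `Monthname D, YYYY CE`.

The Julian–Gregorian offset here is 13 days (Julian trailing).
16 April 2028 Gregorian − 13 days → 3 April 2028 Julian.

April 3, 2028 CE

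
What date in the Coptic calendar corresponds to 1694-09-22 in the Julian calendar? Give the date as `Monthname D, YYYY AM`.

The source date corresponds to 2 October 1694 in the Gregorian calendar (JDN 2340056).
That day falls on 25 Thout 1411 AM in the Coptic calendar.

Thout 25, 1411 AM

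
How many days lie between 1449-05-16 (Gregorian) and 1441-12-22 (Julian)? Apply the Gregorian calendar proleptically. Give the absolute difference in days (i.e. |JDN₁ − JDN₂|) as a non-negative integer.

JDN of the first date = 2250432.
JDN of the second date = 2247739.
|2247739 − 2250432| = 2693.

2693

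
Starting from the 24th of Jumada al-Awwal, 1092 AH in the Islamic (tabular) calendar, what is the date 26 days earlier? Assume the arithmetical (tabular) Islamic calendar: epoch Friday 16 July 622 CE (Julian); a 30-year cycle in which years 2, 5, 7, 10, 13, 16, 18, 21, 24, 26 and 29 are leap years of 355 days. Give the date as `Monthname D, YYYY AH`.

Counting 26 days back from JDN 2335195 reaches JDN 2335169, which is Rabi' al-Thani 27, 1092 AH.

Rabi' al-Thani 27, 1092 AH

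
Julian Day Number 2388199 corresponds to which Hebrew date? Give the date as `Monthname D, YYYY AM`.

The Gregorian equivalent of JDN 2388199 is 26 July 1826.
In the Hebrew calendar that day is Tammuz 21, 5586 AM.

Tammuz 21, 5586 AM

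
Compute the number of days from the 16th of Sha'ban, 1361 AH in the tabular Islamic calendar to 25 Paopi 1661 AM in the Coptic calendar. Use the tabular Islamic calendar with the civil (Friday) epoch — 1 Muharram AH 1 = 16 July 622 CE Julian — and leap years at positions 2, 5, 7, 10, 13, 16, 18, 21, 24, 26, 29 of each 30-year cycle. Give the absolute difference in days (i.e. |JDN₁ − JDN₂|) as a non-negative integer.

JDN of the first date = 2430601.
JDN of the second date = 2431399.
|2431399 − 2430601| = 798.

798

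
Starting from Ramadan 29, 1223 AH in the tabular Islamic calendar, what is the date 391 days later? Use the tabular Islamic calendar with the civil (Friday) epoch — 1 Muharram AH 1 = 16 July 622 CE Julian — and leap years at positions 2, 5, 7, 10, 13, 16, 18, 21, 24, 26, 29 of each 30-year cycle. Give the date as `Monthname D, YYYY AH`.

Dhu al-Qa'dah 7, 1224 AH

JDN of Ramadan 29, 1223 AH = 2381740.
2381740 + 391 = 2382131.
JDN 2382131 in the tabular Islamic calendar is Dhu al-Qa'dah 7, 1224 AH.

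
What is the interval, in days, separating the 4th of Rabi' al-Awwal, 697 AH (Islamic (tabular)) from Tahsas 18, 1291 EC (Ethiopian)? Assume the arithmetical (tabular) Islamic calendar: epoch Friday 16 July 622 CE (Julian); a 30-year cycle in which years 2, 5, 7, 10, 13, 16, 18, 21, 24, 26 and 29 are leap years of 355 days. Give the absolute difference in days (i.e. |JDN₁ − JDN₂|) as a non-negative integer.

359

First date → JDN 2195141; second date → JDN 2195500.
The interval is |2195141 − 2195500| = 359 days.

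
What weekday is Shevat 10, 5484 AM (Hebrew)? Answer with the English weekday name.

Friday

In the Gregorian calendar this is 4 February 1724 (JDN 2350772).
Since JDN mod 7 = 4 (0 = Monday), the day is Friday.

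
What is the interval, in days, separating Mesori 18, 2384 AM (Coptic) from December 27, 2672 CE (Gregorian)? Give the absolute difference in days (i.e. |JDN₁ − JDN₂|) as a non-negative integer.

JDN of the first date = 2695768.
JDN of the second date = 2697349.
|2697349 − 2695768| = 1581.

1581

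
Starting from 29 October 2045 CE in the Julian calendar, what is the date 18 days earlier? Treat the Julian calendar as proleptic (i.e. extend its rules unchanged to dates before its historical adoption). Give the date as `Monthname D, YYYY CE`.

October 11, 2045 CE

JDN of 29 October 2045 CE = 2468296.
2468296 − 18 = 2468278.
JDN 2468278 in the Julian calendar is October 11, 2045 CE.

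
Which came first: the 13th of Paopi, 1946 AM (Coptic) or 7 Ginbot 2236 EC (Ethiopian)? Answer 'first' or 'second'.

first

Converting both to JDN: 2535483 vs 2540801; the smaller is the first.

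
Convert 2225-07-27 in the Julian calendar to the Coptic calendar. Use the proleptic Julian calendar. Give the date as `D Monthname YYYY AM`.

3 Mesori 1941 AM

Julian Day Number of the source date = 2533947.
Converting JDN 2533947 to the Coptic calendar gives 3 Mesori 1941 AM.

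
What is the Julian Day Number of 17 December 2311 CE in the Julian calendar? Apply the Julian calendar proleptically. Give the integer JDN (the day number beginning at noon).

2565501

In the Gregorian calendar the same day is 2 January 2312.
JDN 2400001 is 17 November 1858 CE (Gregorian), MJD 0; the target day is +165500 days from there, so JDN = 2565501.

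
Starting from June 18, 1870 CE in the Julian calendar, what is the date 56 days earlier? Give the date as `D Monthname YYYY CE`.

The starting date is JDN 2404244; 2404244 − 56 = 2404188.
JDN 2404188 corresponds to 23 April 1870 CE.

23 April 1870 CE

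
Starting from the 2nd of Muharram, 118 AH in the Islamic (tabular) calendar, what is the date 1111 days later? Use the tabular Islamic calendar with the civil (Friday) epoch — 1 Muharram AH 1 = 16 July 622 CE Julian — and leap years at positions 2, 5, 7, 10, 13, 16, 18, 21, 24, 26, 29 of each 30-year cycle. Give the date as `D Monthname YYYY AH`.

20 Safar 121 AH

JDN of the 2nd of Muharram, 118 AH = 1989902.
1989902 + 1111 = 1991013.
JDN 1991013 in the tabular Islamic calendar is 20 Safar 121 AH.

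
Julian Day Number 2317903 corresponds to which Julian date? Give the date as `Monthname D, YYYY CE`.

January 27, 1634 CE

JDN 2317903 is 6 February 1634 in the Gregorian calendar.
In the Julian calendar that day is January 27, 1634 CE.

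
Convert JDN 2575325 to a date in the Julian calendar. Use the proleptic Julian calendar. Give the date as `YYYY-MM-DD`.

The Gregorian equivalent of JDN 2575325 is 25 November 2338.
In the Julian calendar that day is 2338-11-09.

2338-11-09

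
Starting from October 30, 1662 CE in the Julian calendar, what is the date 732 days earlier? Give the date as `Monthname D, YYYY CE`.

JDN of October 30, 1662 CE = 2328406.
2328406 − 732 = 2327674.
JDN 2327674 in the Julian calendar is October 28, 1660 CE.

October 28, 1660 CE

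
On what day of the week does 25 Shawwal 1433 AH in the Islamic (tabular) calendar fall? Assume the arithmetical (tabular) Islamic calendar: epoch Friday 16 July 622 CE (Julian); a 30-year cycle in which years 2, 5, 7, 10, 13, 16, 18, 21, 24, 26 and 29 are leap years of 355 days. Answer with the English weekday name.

Wednesday

This is JDN 2456183 (12 September 2012 Gregorian).
JDN 2456183 mod 7 = 2, and JDN 0 was a Monday, so this is a Wednesday.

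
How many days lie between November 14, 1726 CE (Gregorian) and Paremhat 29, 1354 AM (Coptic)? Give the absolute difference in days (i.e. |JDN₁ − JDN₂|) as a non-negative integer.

First date → JDN 2351786; second date → JDN 2319421.
The interval is |2351786 − 2319421| = 32365 days.

32365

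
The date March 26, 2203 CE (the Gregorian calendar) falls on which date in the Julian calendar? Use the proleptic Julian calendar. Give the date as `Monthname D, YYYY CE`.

At this point the Julian calendar is 15 days behind the Gregorian.
26 March 2203 Gregorian − 15 days → 11 March 2203 Julian.

March 11, 2203 CE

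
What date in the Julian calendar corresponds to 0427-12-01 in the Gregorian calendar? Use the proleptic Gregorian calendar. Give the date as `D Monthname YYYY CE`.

For dates in this range the Gregorian date is 1 day ahead of the Julian.
1 December 427 Gregorian − 1 day → 30 November 427 Julian.

30 November 427 CE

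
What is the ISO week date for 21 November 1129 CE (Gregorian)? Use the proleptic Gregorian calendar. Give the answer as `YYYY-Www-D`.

1129-W47-4

The weekday is Thursday (ISO weekday 4).
That Thursday belongs to ISO week 47 of ISO year 1129.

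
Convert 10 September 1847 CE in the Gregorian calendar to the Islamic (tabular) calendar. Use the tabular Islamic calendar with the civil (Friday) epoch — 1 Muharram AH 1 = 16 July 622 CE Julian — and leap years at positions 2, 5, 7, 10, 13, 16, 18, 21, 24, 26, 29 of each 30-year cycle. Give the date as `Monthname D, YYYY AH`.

Ramadan 29, 1263 AH

Both dates share Julian Day Number 2395915; in the tabular Islamic calendar that is 29 Ramadan 1263 AH.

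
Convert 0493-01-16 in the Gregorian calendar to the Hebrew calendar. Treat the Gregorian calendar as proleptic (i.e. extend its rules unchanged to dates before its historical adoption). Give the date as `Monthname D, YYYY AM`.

Both dates share Julian Day Number 1901141; in the Hebrew calendar that is 12 Shevat 4253 AM.

Shevat 12, 4253 AM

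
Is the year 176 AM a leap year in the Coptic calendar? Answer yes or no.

176 mod 4 = 0; in the Coptic calendar a year is leap when year mod 4 = 3, so it is a common year.

no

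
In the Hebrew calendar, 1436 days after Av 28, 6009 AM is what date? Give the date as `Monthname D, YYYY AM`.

Tammuz 16, 6013 AM

Counting 1436 days forward from JDN 2542709 reaches JDN 2544145, which is Tammuz 16, 6013 AM.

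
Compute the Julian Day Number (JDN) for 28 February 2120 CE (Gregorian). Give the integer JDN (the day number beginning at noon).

2495432

JDN 2299161 is 15 October 1582 CE (Gregorian); the target day is +196271 days from there, so JDN = 2495432.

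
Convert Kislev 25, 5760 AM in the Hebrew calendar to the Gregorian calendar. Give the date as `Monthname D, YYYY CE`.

Both dates share Julian Day Number 2451517; in the Gregorian calendar that is 4 December 1999 CE.

December 4, 1999 CE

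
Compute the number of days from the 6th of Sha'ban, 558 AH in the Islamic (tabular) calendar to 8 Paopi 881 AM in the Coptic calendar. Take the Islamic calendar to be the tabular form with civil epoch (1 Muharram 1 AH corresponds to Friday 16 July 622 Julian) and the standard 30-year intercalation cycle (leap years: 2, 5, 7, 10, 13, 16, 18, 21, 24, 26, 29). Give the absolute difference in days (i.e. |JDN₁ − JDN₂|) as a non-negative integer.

First date → JDN 2146034; second date → JDN 2146487.
The interval is |2146034 − 2146487| = 453 days.

453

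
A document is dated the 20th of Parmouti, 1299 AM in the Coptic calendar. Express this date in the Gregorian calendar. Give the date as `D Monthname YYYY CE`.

25 April 1583 CE

Julian Day Number of the source date = 2299353.
Converting JDN 2299353 to the Gregorian calendar gives 25 April 1583 CE.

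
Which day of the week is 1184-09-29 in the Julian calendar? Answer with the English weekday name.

Saturday

Equivalently 6 October 1184 Gregorian, JDN 2153786.
2153786 ≡ 5 (mod 7); counting from Monday = 0 gives Saturday.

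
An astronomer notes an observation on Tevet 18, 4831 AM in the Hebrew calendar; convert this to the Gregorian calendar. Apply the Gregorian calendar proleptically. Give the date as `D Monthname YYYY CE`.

30 December 1070 CE

Both dates share Julian Day Number 2112233; in the Gregorian calendar that is 30 December 1070 CE.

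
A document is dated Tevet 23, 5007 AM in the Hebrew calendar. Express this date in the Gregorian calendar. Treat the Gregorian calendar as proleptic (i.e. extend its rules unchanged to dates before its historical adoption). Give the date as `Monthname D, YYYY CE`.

January 9, 1247 CE

Julian Day Number of the source date = 2176526.
Converting JDN 2176526 to the Gregorian calendar gives 9 January 1247 CE.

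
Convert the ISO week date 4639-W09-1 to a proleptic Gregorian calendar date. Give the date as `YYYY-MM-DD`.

4639-02-25

ISO week 1 of 4639 is the week containing the first Thursday of 4639.
Week 9, day 1 (Monday) lands on 4639-02-25.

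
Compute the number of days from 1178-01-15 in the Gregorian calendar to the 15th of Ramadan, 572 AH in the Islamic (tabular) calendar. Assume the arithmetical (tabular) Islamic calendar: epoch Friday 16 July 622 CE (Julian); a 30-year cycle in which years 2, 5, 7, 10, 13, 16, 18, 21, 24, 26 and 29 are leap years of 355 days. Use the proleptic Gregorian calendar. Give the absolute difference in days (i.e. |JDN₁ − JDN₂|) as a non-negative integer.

297

First date → JDN 2151330; second date → JDN 2151033.
The interval is |2151330 − 2151033| = 297 days.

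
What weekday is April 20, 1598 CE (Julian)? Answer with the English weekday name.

This is JDN 2304837 (30 April 1598 Gregorian).
Since JDN mod 7 = 3 (0 = Monday), the day is Thursday.

Thursday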